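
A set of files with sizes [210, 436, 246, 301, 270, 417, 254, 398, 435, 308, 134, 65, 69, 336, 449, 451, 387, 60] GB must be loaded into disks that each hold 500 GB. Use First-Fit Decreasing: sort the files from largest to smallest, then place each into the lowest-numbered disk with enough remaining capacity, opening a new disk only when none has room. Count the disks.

Sorted descending: 451, 449, 436, 435, 417, 398, 387, 336, 308, 301, 270, 254, 246, 210, 134, 69, 65, 60.
Put 451 GB in disk 1; 49 GB remain.
Put 449 GB in disk 2; 51 GB remain.
Put 436 GB in disk 3; 64 GB remain.
Put 435 GB in disk 4; 65 GB remain.
Put 417 GB in disk 5; 83 GB remain.
Put 398 GB in disk 6; 102 GB remain.
Put 387 GB in disk 7; 113 GB remain.
Put 336 GB in disk 8; 164 GB remain.
Put 308 GB in disk 9; 192 GB remain.
Put 301 GB in disk 10; 199 GB remain.
Put 270 GB in disk 11; 230 GB remain.
Put 254 GB in disk 12; 246 GB remain.
Put 246 GB in disk 12; 0 GB remain.
Put 210 GB in disk 11; 20 GB remain.
Put 134 GB in disk 8; 30 GB remain.
Put 69 GB in disk 5; 14 GB remain.
Put 65 GB in disk 4; 0 GB remain.
Put 60 GB in disk 3; 4 GB remain.
Final disks: [451] [449] [436,60] [435,65] [417,69] [398] [387] [336,134] [308] [301] [270,210] [254,246].

12 disks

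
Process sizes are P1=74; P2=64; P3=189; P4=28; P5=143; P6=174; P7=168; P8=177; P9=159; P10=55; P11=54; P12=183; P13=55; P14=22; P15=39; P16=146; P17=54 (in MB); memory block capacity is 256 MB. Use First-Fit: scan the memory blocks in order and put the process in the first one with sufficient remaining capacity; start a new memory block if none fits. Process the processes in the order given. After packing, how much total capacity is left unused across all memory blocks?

520

Put P1 (74 MB) in memory block 1; 182 MB remain.
Put P2 (64 MB) in memory block 1; 118 MB remain.
Put P3 (189 MB) in memory block 2; 67 MB remain.
Put P4 (28 MB) in memory block 1; 90 MB remain.
Put P5 (143 MB) in memory block 3; 113 MB remain.
Put P6 (174 MB) in memory block 4; 82 MB remain.
Put P7 (168 MB) in memory block 5; 88 MB remain.
Put P8 (177 MB) in memory block 6; 79 MB remain.
Put P9 (159 MB) in memory block 7; 97 MB remain.
Put P10 (55 MB) in memory block 1; 35 MB remain.
Put P11 (54 MB) in memory block 2; 13 MB remain.
Put P12 (183 MB) in memory block 8; 73 MB remain.
Put P13 (55 MB) in memory block 3; 58 MB remain.
Put P14 (22 MB) in memory block 1; 13 MB remain.
Put P15 (39 MB) in memory block 3; 19 MB remain.
Put P16 (146 MB) in memory block 9; 110 MB remain.
Put P17 (54 MB) in memory block 4; 28 MB remain.
9 memory blocks × 256 MB = 2304 MB; used 1784 MB; unused 520 MB.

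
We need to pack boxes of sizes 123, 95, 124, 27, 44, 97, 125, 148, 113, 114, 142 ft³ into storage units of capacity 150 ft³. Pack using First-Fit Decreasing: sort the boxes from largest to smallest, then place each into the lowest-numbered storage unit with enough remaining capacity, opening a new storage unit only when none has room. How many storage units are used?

9

Sorted descending: 148, 142, 125, 124, 123, 114, 113, 97, 95, 44, 27.
Put 148 ft³ in storage unit 1; 2 ft³ remain.
Put 142 ft³ in storage unit 2; 8 ft³ remain.
Put 125 ft³ in storage unit 3; 25 ft³ remain.
Put 124 ft³ in storage unit 4; 26 ft³ remain.
Put 123 ft³ in storage unit 5; 27 ft³ remain.
Put 114 ft³ in storage unit 6; 36 ft³ remain.
Put 113 ft³ in storage unit 7; 37 ft³ remain.
Put 97 ft³ in storage unit 8; 53 ft³ remain.
Put 95 ft³ in storage unit 9; 55 ft³ remain.
Put 44 ft³ in storage unit 8; 9 ft³ remain.
Put 27 ft³ in storage unit 5; 0 ft³ remain.
Final storage units: [148] [142] [125] [124] [123,27] [114] [113] [97,44] [95].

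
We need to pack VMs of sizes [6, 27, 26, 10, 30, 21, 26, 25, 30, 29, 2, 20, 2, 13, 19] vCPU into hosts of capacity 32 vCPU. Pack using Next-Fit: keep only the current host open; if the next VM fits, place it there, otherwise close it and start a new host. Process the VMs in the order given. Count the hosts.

12

6 vCPU → host 1 (remaining 26 vCPU)
27 vCPU → host 2 (remaining 5 vCPU)
26 vCPU → host 3 (remaining 6 vCPU)
10 vCPU → host 4 (remaining 22 vCPU)
30 vCPU → host 5 (remaining 2 vCPU)
21 vCPU → host 6 (remaining 11 vCPU)
26 vCPU → host 7 (remaining 6 vCPU)
25 vCPU → host 8 (remaining 7 vCPU)
30 vCPU → host 9 (remaining 2 vCPU)
29 vCPU → host 10 (remaining 3 vCPU)
2 vCPU → host 10 (remaining 1 vCPU)
20 vCPU → host 11 (remaining 12 vCPU)
2 vCPU → host 11 (remaining 10 vCPU)
13 vCPU → host 12 (remaining 19 vCPU)
19 vCPU → host 12 (remaining 0 vCPU)
Final hosts: [6] [27] [26] [10] [30] [21] [26] [25] [30] [29,2] [20,2] [13,19].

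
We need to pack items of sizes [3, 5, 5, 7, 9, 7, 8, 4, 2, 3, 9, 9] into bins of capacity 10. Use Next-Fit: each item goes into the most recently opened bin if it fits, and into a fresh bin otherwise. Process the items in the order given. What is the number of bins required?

3 → bin 1 (remaining 7)
5 → bin 1 (remaining 2)
5 → bin 2 (remaining 5)
7 → bin 3 (remaining 3)
9 → bin 4 (remaining 1)
7 → bin 5 (remaining 3)
8 → bin 6 (remaining 2)
4 → bin 7 (remaining 6)
2 → bin 7 (remaining 4)
3 → bin 7 (remaining 1)
9 → bin 8 (remaining 1)
9 → bin 9 (remaining 1)
Final bins: [3,5] [5] [7] [9] [7] [8] [4,2,3] [9] [9].

9 bins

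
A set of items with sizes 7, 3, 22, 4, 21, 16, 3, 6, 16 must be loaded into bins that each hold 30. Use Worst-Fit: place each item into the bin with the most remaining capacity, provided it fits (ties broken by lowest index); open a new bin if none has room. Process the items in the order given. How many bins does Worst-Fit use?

4 bins

bin 1: place 7, 23 left
bin 1: place 3, 20 left
bin 2: place 22, 8 left
bin 1: place 4, 16 left
bin 3: place 21, 9 left
bin 1: place 16, 0 left
bin 3: place 3, 6 left
bin 2: place 6, 2 left
bin 4: place 16, 14 left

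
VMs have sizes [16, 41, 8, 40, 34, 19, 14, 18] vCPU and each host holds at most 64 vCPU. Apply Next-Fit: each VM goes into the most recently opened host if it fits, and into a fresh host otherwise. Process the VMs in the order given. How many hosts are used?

Put 16 vCPU in host 1; 48 vCPU remain.
Put 41 vCPU in host 1; 7 vCPU remain.
Put 8 vCPU in host 2; 56 vCPU remain.
Put 40 vCPU in host 2; 16 vCPU remain.
Put 34 vCPU in host 3; 30 vCPU remain.
Put 19 vCPU in host 3; 11 vCPU remain.
Put 14 vCPU in host 4; 50 vCPU remain.
Put 18 vCPU in host 4; 32 vCPU remain.
Final hosts: [16,41] [8,40] [34,19] [14,18].

4 hosts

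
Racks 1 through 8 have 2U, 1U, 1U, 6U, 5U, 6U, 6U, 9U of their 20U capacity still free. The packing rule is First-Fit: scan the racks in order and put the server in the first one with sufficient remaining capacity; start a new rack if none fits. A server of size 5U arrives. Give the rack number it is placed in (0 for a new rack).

4

Racks with room: rack 4 (6U), rack 5 (5U), rack 6 (6U), rack 7 (6U), rack 8 (9U).
The first with room is rack 4.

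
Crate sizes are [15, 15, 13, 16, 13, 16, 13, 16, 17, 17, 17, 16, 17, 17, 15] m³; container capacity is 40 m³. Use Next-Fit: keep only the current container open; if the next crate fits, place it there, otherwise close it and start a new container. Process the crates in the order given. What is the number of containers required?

8 containers

Put 15 m³ in container 1; 25 m³ remain.
Put 15 m³ in container 1; 10 m³ remain.
Put 13 m³ in container 2; 27 m³ remain.
Put 16 m³ in container 2; 11 m³ remain.
Put 13 m³ in container 3; 27 m³ remain.
Put 16 m³ in container 3; 11 m³ remain.
Put 13 m³ in container 4; 27 m³ remain.
Put 16 m³ in container 4; 11 m³ remain.
Put 17 m³ in container 5; 23 m³ remain.
Put 17 m³ in container 5; 6 m³ remain.
Put 17 m³ in container 6; 23 m³ remain.
Put 16 m³ in container 6; 7 m³ remain.
Put 17 m³ in container 7; 23 m³ remain.
Put 17 m³ in container 7; 6 m³ remain.
Put 15 m³ in container 8; 25 m³ remain.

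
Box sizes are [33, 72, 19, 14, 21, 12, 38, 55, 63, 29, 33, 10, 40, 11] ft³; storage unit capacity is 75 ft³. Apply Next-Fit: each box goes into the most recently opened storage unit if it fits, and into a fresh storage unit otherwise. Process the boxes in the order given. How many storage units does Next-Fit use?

storage unit 1: place 33 ft³, 42 ft³ left
storage unit 2: place 72 ft³, 3 ft³ left
storage unit 3: place 19 ft³, 56 ft³ left
storage unit 3: place 14 ft³, 42 ft³ left
storage unit 3: place 21 ft³, 21 ft³ left
storage unit 3: place 12 ft³, 9 ft³ left
storage unit 4: place 38 ft³, 37 ft³ left
storage unit 5: place 55 ft³, 20 ft³ left
storage unit 6: place 63 ft³, 12 ft³ left
storage unit 7: place 29 ft³, 46 ft³ left
storage unit 7: place 33 ft³, 13 ft³ left
storage unit 7: place 10 ft³, 3 ft³ left
storage unit 8: place 40 ft³, 35 ft³ left
storage unit 8: place 11 ft³, 24 ft³ left

8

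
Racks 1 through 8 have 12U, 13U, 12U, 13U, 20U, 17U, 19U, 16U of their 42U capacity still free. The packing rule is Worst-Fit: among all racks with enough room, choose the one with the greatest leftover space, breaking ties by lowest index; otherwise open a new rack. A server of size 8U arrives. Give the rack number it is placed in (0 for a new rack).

5

Racks with room: rack 1 (12U), rack 2 (13U), rack 3 (12U), rack 4 (13U), rack 5 (20U), rack 6 (17U), rack 7 (19U), rack 8 (16U).
Most room is rack 5 with 20U free.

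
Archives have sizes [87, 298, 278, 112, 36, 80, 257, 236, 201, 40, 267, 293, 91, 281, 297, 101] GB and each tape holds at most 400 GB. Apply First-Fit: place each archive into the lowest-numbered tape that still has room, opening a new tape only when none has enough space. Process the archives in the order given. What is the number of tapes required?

87 GB → tape 1 (remaining 313 GB)
298 GB → tape 1 (remaining 15 GB)
278 GB → tape 2 (remaining 122 GB)
112 GB → tape 2 (remaining 10 GB)
36 GB → tape 3 (remaining 364 GB)
80 GB → tape 3 (remaining 284 GB)
257 GB → tape 3 (remaining 27 GB)
236 GB → tape 4 (remaining 164 GB)
201 GB → tape 5 (remaining 199 GB)
40 GB → tape 4 (remaining 124 GB)
267 GB → tape 6 (remaining 133 GB)
293 GB → tape 7 (remaining 107 GB)
91 GB → tape 4 (remaining 33 GB)
281 GB → tape 8 (remaining 119 GB)
297 GB → tape 9 (remaining 103 GB)
101 GB → tape 5 (remaining 98 GB)
Final tapes: [87,298] [278,112] [36,80,257] [236,40,91] [201,101] [267] [293] [281] [297].

9 tapes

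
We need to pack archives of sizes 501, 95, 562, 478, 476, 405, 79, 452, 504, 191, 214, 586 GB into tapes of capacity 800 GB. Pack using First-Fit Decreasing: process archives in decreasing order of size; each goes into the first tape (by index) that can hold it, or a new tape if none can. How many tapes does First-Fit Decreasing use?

Sorted descending: 586, 562, 504, 501, 478, 476, 452, 405, 214, 191, 95, 79.
Put 586 GB in tape 1; 214 GB remain.
Put 562 GB in tape 2; 238 GB remain.
Put 504 GB in tape 3; 296 GB remain.
Put 501 GB in tape 4; 299 GB remain.
Put 478 GB in tape 5; 322 GB remain.
Put 476 GB in tape 6; 324 GB remain.
Put 452 GB in tape 7; 348 GB remain.
Put 405 GB in tape 8; 395 GB remain.
Put 214 GB in tape 1; 0 GB remain.
Put 191 GB in tape 2; 47 GB remain.
Put 95 GB in tape 3; 201 GB remain.
Put 79 GB in tape 3; 122 GB remain.
Final tapes: [586,214] [562,191] [504,95,79] [501] [478] [476] [452] [405].

8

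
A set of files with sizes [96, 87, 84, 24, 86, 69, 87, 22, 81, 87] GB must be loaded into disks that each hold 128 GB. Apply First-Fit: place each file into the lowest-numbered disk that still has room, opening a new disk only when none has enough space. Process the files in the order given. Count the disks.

disk 1: place 96 GB, 32 GB left
disk 2: place 87 GB, 41 GB left
disk 3: place 84 GB, 44 GB left
disk 1: place 24 GB, 8 GB left
disk 4: place 86 GB, 42 GB left
disk 5: place 69 GB, 59 GB left
disk 6: place 87 GB, 41 GB left
disk 2: place 22 GB, 19 GB left
disk 7: place 81 GB, 47 GB left
disk 8: place 87 GB, 41 GB left

8 disks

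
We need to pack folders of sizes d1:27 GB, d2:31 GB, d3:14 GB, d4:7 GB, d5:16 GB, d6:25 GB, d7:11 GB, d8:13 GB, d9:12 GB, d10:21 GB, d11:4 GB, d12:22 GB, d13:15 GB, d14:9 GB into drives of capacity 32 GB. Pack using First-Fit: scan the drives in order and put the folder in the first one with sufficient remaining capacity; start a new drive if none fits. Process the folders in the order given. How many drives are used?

Put d1 (27 GB) in drive 1; 5 GB remain.
Put d2 (31 GB) in drive 2; 1 GB remain.
Put d3 (14 GB) in drive 3; 18 GB remain.
Put d4 (7 GB) in drive 3; 11 GB remain.
Put d5 (16 GB) in drive 4; 16 GB remain.
Put d6 (25 GB) in drive 5; 7 GB remain.
Put d7 (11 GB) in drive 3; 0 GB remain.
Put d8 (13 GB) in drive 4; 3 GB remain.
Put d9 (12 GB) in drive 6; 20 GB remain.
Put d10 (21 GB) in drive 7; 11 GB remain.
Put d11 (4 GB) in drive 1; 1 GB remain.
Put d12 (22 GB) in drive 8; 10 GB remain.
Put d13 (15 GB) in drive 6; 5 GB remain.
Put d14 (9 GB) in drive 7; 2 GB remain.

8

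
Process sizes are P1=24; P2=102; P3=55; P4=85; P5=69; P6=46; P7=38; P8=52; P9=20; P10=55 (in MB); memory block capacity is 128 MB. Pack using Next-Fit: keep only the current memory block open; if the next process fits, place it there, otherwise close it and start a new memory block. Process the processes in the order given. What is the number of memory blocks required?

P1 (24 MB) → memory block 1 (remaining 104 MB)
P2 (102 MB) → memory block 1 (remaining 2 MB)
P3 (55 MB) → memory block 2 (remaining 73 MB)
P4 (85 MB) → memory block 3 (remaining 43 MB)
P5 (69 MB) → memory block 4 (remaining 59 MB)
P6 (46 MB) → memory block 4 (remaining 13 MB)
P7 (38 MB) → memory block 5 (remaining 90 MB)
P8 (52 MB) → memory block 5 (remaining 38 MB)
P9 (20 MB) → memory block 5 (remaining 18 MB)
P10 (55 MB) → memory block 6 (remaining 73 MB)

6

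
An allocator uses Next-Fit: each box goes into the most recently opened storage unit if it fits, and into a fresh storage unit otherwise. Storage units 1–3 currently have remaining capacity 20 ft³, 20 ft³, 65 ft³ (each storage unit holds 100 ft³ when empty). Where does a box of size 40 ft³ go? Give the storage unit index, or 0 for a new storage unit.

Next-Fit only looks at storage unit 3, which has 65 ft³ free.
40 ft³ fits there.

3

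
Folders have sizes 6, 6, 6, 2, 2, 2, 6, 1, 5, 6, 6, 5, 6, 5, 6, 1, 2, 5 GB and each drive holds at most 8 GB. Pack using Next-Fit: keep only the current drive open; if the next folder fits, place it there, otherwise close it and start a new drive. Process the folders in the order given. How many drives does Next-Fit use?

13

6 GB → drive 1 (remaining 2 GB)
6 GB → drive 2 (remaining 2 GB)
6 GB → drive 3 (remaining 2 GB)
2 GB → drive 3 (remaining 0 GB)
2 GB → drive 4 (remaining 6 GB)
2 GB → drive 4 (remaining 4 GB)
6 GB → drive 5 (remaining 2 GB)
1 GB → drive 5 (remaining 1 GB)
5 GB → drive 6 (remaining 3 GB)
6 GB → drive 7 (remaining 2 GB)
6 GB → drive 8 (remaining 2 GB)
5 GB → drive 9 (remaining 3 GB)
6 GB → drive 10 (remaining 2 GB)
5 GB → drive 11 (remaining 3 GB)
6 GB → drive 12 (remaining 2 GB)
1 GB → drive 12 (remaining 1 GB)
2 GB → drive 13 (remaining 6 GB)
5 GB → drive 13 (remaining 1 GB)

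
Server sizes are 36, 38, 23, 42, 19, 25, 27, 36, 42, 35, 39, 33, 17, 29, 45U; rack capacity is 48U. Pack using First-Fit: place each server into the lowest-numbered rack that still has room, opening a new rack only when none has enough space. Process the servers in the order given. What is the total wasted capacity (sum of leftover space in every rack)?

138

36U → rack 1 (remaining 12U)
38U → rack 2 (remaining 10U)
23U → rack 3 (remaining 25U)
42U → rack 4 (remaining 6U)
19U → rack 3 (remaining 6U)
25U → rack 5 (remaining 23U)
27U → rack 6 (remaining 21U)
36U → rack 7 (remaining 12U)
42U → rack 8 (remaining 6U)
35U → rack 9 (remaining 13U)
39U → rack 10 (remaining 9U)
33U → rack 11 (remaining 15U)
17U → rack 5 (remaining 6U)
29U → rack 12 (remaining 19U)
45U → rack 13 (remaining 3U)
13 racks × 48U = 624U; used 486U; unused 138U.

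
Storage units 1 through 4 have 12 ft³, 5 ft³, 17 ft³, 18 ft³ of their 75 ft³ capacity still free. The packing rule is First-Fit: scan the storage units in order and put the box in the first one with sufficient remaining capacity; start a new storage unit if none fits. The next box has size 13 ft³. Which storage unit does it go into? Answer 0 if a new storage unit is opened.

3

Storage units with room: storage unit 3 (17 ft³), storage unit 4 (18 ft³).
The first with room is storage unit 3.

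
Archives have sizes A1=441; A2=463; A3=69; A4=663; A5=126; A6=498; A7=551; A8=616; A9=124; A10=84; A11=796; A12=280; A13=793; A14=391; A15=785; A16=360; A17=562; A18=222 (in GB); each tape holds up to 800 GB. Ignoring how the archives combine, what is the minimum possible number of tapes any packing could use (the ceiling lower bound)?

Total size = 441 + 463 + 69 + 663 + 126 + 498 + 551 + 616 + 124 + 84 + 796 + 280 + 793 + 391 + 785 + 360 + 562 + 222 = 7824 GB.
⌈7824 / 800⌉ = 10.

10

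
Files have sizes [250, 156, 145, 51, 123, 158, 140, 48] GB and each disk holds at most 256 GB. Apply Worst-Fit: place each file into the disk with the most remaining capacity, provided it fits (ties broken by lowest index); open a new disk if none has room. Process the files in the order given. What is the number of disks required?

6

250 GB → disk 1 (remaining 6 GB)
156 GB → disk 2 (remaining 100 GB)
145 GB → disk 3 (remaining 111 GB)
51 GB → disk 3 (remaining 60 GB)
123 GB → disk 4 (remaining 133 GB)
158 GB → disk 5 (remaining 98 GB)
140 GB → disk 6 (remaining 116 GB)
48 GB → disk 4 (remaining 85 GB)
Final disks: [250] [156] [145,51] [123,48] [158] [140].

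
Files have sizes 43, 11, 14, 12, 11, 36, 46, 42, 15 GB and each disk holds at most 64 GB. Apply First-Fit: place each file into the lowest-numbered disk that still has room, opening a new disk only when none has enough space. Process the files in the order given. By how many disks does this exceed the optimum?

1

First-Fit: [43,11] [14,12,11,15] [36] [46] [42] → 5 disks.
Total size 230 GB; any packing needs at least ⌈230/64⌉ = 4 disks.
An optimal packing achieves that bound: [46,15] [43,14] [42,12] [36,11,11] → 4 disks.
Excess: 5 − 4 = 1.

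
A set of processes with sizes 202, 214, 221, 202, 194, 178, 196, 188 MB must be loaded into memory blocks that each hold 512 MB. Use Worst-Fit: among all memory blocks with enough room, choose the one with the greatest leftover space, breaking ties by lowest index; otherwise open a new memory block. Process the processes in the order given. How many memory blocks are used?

Put 202 MB in memory block 1; 310 MB remain.
Put 214 MB in memory block 1; 96 MB remain.
Put 221 MB in memory block 2; 291 MB remain.
Put 202 MB in memory block 2; 89 MB remain.
Put 194 MB in memory block 3; 318 MB remain.
Put 178 MB in memory block 3; 140 MB remain.
Put 196 MB in memory block 4; 316 MB remain.
Put 188 MB in memory block 4; 128 MB remain.
Final memory blocks: [202,214] [221,202] [194,178] [196,188].

4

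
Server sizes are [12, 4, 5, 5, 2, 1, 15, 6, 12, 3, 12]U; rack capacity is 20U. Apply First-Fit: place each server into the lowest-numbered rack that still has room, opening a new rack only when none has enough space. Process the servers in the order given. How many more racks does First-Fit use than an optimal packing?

First-Fit: [12,4,2,1] [5,5,6,3] [15] [12] [12] → 5 racks.
Total size 77U; any packing needs at least ⌈77/20⌉ = 4 racks.
An optimal packing achieves that bound: [15,5] [12,6,2] [12,5,3] [12,4,1] → 4 racks.
Excess: 5 − 4 = 1.

1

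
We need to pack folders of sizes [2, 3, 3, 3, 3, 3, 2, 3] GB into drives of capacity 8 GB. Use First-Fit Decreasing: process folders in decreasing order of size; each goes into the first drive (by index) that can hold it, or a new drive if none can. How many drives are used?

Sorted descending: 3, 3, 3, 3, 3, 3, 2, 2.
drive 1: place 3 GB, 5 GB left
drive 1: place 3 GB, 2 GB left
drive 2: place 3 GB, 5 GB left
drive 2: place 3 GB, 2 GB left
drive 3: place 3 GB, 5 GB left
drive 3: place 3 GB, 2 GB left
drive 1: place 2 GB, 0 GB left
drive 2: place 2 GB, 0 GB left
Final drives: [3,3,2] [3,3,2] [3,3].

3 drives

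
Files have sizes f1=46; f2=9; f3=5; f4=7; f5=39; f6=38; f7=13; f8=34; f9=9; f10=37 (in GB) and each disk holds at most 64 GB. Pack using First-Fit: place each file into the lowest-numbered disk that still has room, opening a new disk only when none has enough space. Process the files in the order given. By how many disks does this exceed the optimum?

First-Fit: [46,9,5] [7,39,13] [38,9] [34] [37] → 5 disks.
5 files exceed 32 GB (half the capacity), and no two of those can share a disk, so at least 5 disks are needed.
So 5 is already optimal.

0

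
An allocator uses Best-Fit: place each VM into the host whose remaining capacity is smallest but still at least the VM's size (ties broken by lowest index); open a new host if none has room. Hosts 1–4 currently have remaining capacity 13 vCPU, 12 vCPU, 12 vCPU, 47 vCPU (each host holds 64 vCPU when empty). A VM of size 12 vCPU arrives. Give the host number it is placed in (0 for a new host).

2

Hosts with room: host 1 (13 vCPU), host 2 (12 vCPU), host 3 (12 vCPU), host 4 (47 vCPU).
Tightest fit is host 2 with 12 vCPU free.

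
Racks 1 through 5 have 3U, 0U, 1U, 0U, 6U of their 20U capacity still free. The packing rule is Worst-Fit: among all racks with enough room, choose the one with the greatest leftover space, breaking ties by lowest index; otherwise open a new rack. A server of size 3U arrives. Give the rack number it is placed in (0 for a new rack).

5

Racks with room: rack 1 (3U), rack 5 (6U).
Most room is rack 5 with 6U free.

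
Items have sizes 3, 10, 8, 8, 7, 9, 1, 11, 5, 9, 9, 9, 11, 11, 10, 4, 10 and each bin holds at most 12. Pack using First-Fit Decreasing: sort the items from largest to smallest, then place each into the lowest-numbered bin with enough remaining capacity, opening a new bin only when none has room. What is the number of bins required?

13 bins

Sorted descending: 11, 11, 11, 10, 10, 10, 9, 9, 9, 9, 8, 8, 7, 5, 4, 3, 1.
bin 1: place 11, 1 left
bin 2: place 11, 1 left
bin 3: place 11, 1 left
bin 4: place 10, 2 left
bin 5: place 10, 2 left
bin 6: place 10, 2 left
bin 7: place 9, 3 left
bin 8: place 9, 3 left
bin 9: place 9, 3 left
bin 10: place 9, 3 left
bin 11: place 8, 4 left
bin 12: place 8, 4 left
bin 13: place 7, 5 left
bin 13: place 5, 0 left
bin 11: place 4, 0 left
bin 7: place 3, 0 left
bin 1: place 1, 0 left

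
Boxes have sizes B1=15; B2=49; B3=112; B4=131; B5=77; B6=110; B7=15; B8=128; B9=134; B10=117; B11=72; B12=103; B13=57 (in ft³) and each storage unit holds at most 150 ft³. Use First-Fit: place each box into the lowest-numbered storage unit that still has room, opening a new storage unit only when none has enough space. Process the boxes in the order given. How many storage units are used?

storage unit 1: place B1 (15 ft³), 135 ft³ left
storage unit 1: place B2 (49 ft³), 86 ft³ left
storage unit 2: place B3 (112 ft³), 38 ft³ left
storage unit 3: place B4 (131 ft³), 19 ft³ left
storage unit 1: place B5 (77 ft³), 9 ft³ left
storage unit 4: place B6 (110 ft³), 40 ft³ left
storage unit 2: place B7 (15 ft³), 23 ft³ left
storage unit 5: place B8 (128 ft³), 22 ft³ left
storage unit 6: place B9 (134 ft³), 16 ft³ left
storage unit 7: place B10 (117 ft³), 33 ft³ left
storage unit 8: place B11 (72 ft³), 78 ft³ left
storage unit 9: place B12 (103 ft³), 47 ft³ left
storage unit 8: place B13 (57 ft³), 21 ft³ left
Final storage units: [15,49,77] [112,15] [131] [110] [128] [134] [117] [72,57] [103].

9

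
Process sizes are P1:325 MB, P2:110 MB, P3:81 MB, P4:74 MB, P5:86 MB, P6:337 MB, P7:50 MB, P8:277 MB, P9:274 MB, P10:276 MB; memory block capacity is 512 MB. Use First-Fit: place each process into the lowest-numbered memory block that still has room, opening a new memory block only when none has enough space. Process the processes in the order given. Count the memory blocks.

Put P1 (325 MB) in memory block 1; 187 MB remain.
Put P2 (110 MB) in memory block 1; 77 MB remain.
Put P3 (81 MB) in memory block 2; 431 MB remain.
Put P4 (74 MB) in memory block 1; 3 MB remain.
Put P5 (86 MB) in memory block 2; 345 MB remain.
Put P6 (337 MB) in memory block 2; 8 MB remain.
Put P7 (50 MB) in memory block 3; 462 MB remain.
Put P8 (277 MB) in memory block 3; 185 MB remain.
Put P9 (274 MB) in memory block 4; 238 MB remain.
Put P10 (276 MB) in memory block 5; 236 MB remain.

5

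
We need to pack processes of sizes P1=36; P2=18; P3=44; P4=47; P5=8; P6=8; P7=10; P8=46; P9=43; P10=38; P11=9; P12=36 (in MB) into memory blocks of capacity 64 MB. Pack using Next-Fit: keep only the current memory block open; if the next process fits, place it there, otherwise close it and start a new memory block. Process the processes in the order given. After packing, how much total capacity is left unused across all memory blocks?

P1 (36 MB) → memory block 1 (remaining 28 MB)
P2 (18 MB) → memory block 1 (remaining 10 MB)
P3 (44 MB) → memory block 2 (remaining 20 MB)
P4 (47 MB) → memory block 3 (remaining 17 MB)
P5 (8 MB) → memory block 3 (remaining 9 MB)
P6 (8 MB) → memory block 3 (remaining 1 MB)
P7 (10 MB) → memory block 4 (remaining 54 MB)
P8 (46 MB) → memory block 4 (remaining 8 MB)
P9 (43 MB) → memory block 5 (remaining 21 MB)
P10 (38 MB) → memory block 6 (remaining 26 MB)
P11 (9 MB) → memory block 6 (remaining 17 MB)
P12 (36 MB) → memory block 7 (remaining 28 MB)
7 memory blocks × 64 MB = 448 MB; used 343 MB; unused 105 MB.

105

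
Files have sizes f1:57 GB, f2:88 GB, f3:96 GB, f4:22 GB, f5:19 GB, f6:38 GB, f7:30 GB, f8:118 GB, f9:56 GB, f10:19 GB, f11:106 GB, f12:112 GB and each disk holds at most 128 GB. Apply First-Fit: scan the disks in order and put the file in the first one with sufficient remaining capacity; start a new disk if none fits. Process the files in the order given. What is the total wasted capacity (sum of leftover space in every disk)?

135

f1 (57 GB) → disk 1 (remaining 71 GB)
f2 (88 GB) → disk 2 (remaining 40 GB)
f3 (96 GB) → disk 3 (remaining 32 GB)
f4 (22 GB) → disk 1 (remaining 49 GB)
f5 (19 GB) → disk 1 (remaining 30 GB)
f6 (38 GB) → disk 2 (remaining 2 GB)
f7 (30 GB) → disk 1 (remaining 0 GB)
f8 (118 GB) → disk 4 (remaining 10 GB)
f9 (56 GB) → disk 5 (remaining 72 GB)
f10 (19 GB) → disk 3 (remaining 13 GB)
f11 (106 GB) → disk 6 (remaining 22 GB)
f12 (112 GB) → disk 7 (remaining 16 GB)
7 disks × 128 GB = 896 GB; used 761 GB; unused 135 GB.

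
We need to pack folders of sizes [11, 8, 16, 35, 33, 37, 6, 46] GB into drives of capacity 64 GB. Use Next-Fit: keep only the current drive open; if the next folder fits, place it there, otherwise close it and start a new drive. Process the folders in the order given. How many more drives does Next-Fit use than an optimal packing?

1

Next-Fit: [11,8,16] [35] [33] [37,6] [46] → 5 drives.
4 folders exceed 32 GB (half the capacity), and no two of those can share a drive, so at least 4 drives are needed.
An optimal packing achieves that bound: [46,16] [37,11,8,6] [35] [33] → 4 drives.
Excess: 5 − 4 = 1.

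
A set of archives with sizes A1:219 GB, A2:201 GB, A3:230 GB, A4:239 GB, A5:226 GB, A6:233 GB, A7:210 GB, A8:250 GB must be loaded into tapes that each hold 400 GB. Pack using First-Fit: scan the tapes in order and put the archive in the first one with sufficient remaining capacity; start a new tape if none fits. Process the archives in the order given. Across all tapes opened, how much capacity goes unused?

tape 1: place A1 (219 GB), 181 GB left
tape 2: place A2 (201 GB), 199 GB left
tape 3: place A3 (230 GB), 170 GB left
tape 4: place A4 (239 GB), 161 GB left
tape 5: place A5 (226 GB), 174 GB left
tape 6: place A6 (233 GB), 167 GB left
tape 7: place A7 (210 GB), 190 GB left
tape 8: place A8 (250 GB), 150 GB left
8 tapes × 400 GB = 3200 GB; used 1808 GB; unused 1392 GB.

1392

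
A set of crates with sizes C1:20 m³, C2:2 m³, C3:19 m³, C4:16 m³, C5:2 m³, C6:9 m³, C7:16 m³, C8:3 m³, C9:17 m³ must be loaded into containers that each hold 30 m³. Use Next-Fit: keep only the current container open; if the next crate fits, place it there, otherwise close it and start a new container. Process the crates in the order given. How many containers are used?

C1 (20 m³) → container 1 (remaining 10 m³)
C2 (2 m³) → container 1 (remaining 8 m³)
C3 (19 m³) → container 2 (remaining 11 m³)
C4 (16 m³) → container 3 (remaining 14 m³)
C5 (2 m³) → container 3 (remaining 12 m³)
C6 (9 m³) → container 3 (remaining 3 m³)
C7 (16 m³) → container 4 (remaining 14 m³)
C8 (3 m³) → container 4 (remaining 11 m³)
C9 (17 m³) → container 5 (remaining 13 m³)

5 containers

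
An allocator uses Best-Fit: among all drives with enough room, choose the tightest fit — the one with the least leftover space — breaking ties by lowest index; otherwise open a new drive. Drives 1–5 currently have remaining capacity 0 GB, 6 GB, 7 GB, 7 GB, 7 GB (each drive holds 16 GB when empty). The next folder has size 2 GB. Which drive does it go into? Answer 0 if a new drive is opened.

2

Drives with room: drive 2 (6 GB), drive 3 (7 GB), drive 4 (7 GB), drive 5 (7 GB).
Tightest fit is drive 2 with 6 GB free.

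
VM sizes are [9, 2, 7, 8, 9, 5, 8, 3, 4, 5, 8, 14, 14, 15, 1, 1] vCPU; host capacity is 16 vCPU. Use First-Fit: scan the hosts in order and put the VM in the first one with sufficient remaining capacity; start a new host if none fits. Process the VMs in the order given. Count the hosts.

Put 9 vCPU in host 1; 7 vCPU remain.
Put 2 vCPU in host 1; 5 vCPU remain.
Put 7 vCPU in host 2; 9 vCPU remain.
Put 8 vCPU in host 2; 1 vCPU remain.
Put 9 vCPU in host 3; 7 vCPU remain.
Put 5 vCPU in host 1; 0 vCPU remain.
Put 8 vCPU in host 4; 8 vCPU remain.
Put 3 vCPU in host 3; 4 vCPU remain.
Put 4 vCPU in host 3; 0 vCPU remain.
Put 5 vCPU in host 4; 3 vCPU remain.
Put 8 vCPU in host 5; 8 vCPU remain.
Put 14 vCPU in host 6; 2 vCPU remain.
Put 14 vCPU in host 7; 2 vCPU remain.
Put 15 vCPU in host 8; 1 vCPU remain.
Put 1 vCPU in host 2; 0 vCPU remain.
Put 1 vCPU in host 4; 2 vCPU remain.
Final hosts: [9,2,5] [7,8,1] [9,3,4] [8,5,1] [8] [14] [14] [15].

8 hosts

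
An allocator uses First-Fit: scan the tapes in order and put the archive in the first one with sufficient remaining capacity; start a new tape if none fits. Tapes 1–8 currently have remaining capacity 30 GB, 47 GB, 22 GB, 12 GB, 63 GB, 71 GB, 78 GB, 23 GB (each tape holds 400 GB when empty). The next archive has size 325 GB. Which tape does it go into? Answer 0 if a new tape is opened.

0

No tape has ≥ 325 GB free, so a new tape is opened.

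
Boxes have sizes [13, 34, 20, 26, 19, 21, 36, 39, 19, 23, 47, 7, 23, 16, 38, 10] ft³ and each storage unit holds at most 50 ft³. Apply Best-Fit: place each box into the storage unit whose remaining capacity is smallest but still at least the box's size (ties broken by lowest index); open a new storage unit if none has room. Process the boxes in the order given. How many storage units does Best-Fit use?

9 storage units

13 ft³ → storage unit 1 (remaining 37 ft³)
34 ft³ → storage unit 1 (remaining 3 ft³)
20 ft³ → storage unit 2 (remaining 30 ft³)
26 ft³ → storage unit 2 (remaining 4 ft³)
19 ft³ → storage unit 3 (remaining 31 ft³)
21 ft³ → storage unit 3 (remaining 10 ft³)
36 ft³ → storage unit 4 (remaining 14 ft³)
39 ft³ → storage unit 5 (remaining 11 ft³)
19 ft³ → storage unit 6 (remaining 31 ft³)
23 ft³ → storage unit 6 (remaining 8 ft³)
47 ft³ → storage unit 7 (remaining 3 ft³)
7 ft³ → storage unit 6 (remaining 1 ft³)
23 ft³ → storage unit 8 (remaining 27 ft³)
16 ft³ → storage unit 8 (remaining 11 ft³)
38 ft³ → storage unit 9 (remaining 12 ft³)
10 ft³ → storage unit 3 (remaining 0 ft³)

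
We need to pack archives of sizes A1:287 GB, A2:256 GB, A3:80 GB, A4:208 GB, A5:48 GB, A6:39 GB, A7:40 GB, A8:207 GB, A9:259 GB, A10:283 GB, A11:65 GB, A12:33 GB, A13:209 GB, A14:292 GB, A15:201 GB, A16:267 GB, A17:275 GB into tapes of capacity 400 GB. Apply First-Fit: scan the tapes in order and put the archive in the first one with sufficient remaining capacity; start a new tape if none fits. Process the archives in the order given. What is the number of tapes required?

tape 1: place A1 (287 GB), 113 GB left
tape 2: place A2 (256 GB), 144 GB left
tape 1: place A3 (80 GB), 33 GB left
tape 3: place A4 (208 GB), 192 GB left
tape 2: place A5 (48 GB), 96 GB left
tape 2: place A6 (39 GB), 57 GB left
tape 2: place A7 (40 GB), 17 GB left
tape 4: place A8 (207 GB), 193 GB left
tape 5: place A9 (259 GB), 141 GB left
tape 6: place A10 (283 GB), 117 GB left
tape 3: place A11 (65 GB), 127 GB left
tape 1: place A12 (33 GB), 0 GB left
tape 7: place A13 (209 GB), 191 GB left
tape 8: place A14 (292 GB), 108 GB left
tape 9: place A15 (201 GB), 199 GB left
tape 10: place A16 (267 GB), 133 GB left
tape 11: place A17 (275 GB), 125 GB left

11 tapes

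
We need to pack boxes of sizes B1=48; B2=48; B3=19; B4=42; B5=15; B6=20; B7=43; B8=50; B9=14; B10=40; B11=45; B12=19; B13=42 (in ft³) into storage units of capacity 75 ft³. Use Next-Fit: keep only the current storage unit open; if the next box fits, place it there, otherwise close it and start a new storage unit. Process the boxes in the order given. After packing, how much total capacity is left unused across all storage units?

155

B1 (48 ft³) → storage unit 1 (remaining 27 ft³)
B2 (48 ft³) → storage unit 2 (remaining 27 ft³)
B3 (19 ft³) → storage unit 2 (remaining 8 ft³)
B4 (42 ft³) → storage unit 3 (remaining 33 ft³)
B5 (15 ft³) → storage unit 3 (remaining 18 ft³)
B6 (20 ft³) → storage unit 4 (remaining 55 ft³)
B7 (43 ft³) → storage unit 4 (remaining 12 ft³)
B8 (50 ft³) → storage unit 5 (remaining 25 ft³)
B9 (14 ft³) → storage unit 5 (remaining 11 ft³)
B10 (40 ft³) → storage unit 6 (remaining 35 ft³)
B11 (45 ft³) → storage unit 7 (remaining 30 ft³)
B12 (19 ft³) → storage unit 7 (remaining 11 ft³)
B13 (42 ft³) → storage unit 8 (remaining 33 ft³)
8 storage units × 75 ft³ = 600 ft³; used 445 ft³; unused 155 ft³.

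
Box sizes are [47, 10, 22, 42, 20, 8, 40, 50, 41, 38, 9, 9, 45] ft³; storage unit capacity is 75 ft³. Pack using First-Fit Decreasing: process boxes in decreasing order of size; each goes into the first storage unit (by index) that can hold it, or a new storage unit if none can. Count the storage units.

Sorted descending: 50, 47, 45, 42, 41, 40, 38, 22, 20, 10, 9, 9, 8.
50 ft³ → storage unit 1 (remaining 25 ft³)
47 ft³ → storage unit 2 (remaining 28 ft³)
45 ft³ → storage unit 3 (remaining 30 ft³)
42 ft³ → storage unit 4 (remaining 33 ft³)
41 ft³ → storage unit 5 (remaining 34 ft³)
40 ft³ → storage unit 6 (remaining 35 ft³)
38 ft³ → storage unit 7 (remaining 37 ft³)
22 ft³ → storage unit 1 (remaining 3 ft³)
20 ft³ → storage unit 2 (remaining 8 ft³)
10 ft³ → storage unit 3 (remaining 20 ft³)
9 ft³ → storage unit 3 (remaining 11 ft³)
9 ft³ → storage unit 3 (remaining 2 ft³)
8 ft³ → storage unit 2 (remaining 0 ft³)
Final storage units: [50,22] [47,20,8] [45,10,9,9] [42] [41] [40] [38].

7 storage units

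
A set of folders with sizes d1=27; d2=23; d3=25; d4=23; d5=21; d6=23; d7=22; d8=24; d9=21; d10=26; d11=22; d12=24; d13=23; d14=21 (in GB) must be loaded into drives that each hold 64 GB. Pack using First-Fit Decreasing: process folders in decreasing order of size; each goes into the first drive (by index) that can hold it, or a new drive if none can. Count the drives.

7

Sorted descending: 27, 26, 25, 24, 24, 23, 23, 23, 23, 22, 22, 21, 21, 21.
Put 27 GB in drive 1; 37 GB remain.
Put 26 GB in drive 1; 11 GB remain.
Put 25 GB in drive 2; 39 GB remain.
Put 24 GB in drive 2; 15 GB remain.
Put 24 GB in drive 3; 40 GB remain.
Put 23 GB in drive 3; 17 GB remain.
Put 23 GB in drive 4; 41 GB remain.
Put 23 GB in drive 4; 18 GB remain.
Put 23 GB in drive 5; 41 GB remain.
Put 22 GB in drive 5; 19 GB remain.
Put 22 GB in drive 6; 42 GB remain.
Put 21 GB in drive 6; 21 GB remain.
Put 21 GB in drive 6; 0 GB remain.
Put 21 GB in drive 7; 43 GB remain.
Final drives: [27,26] [25,24] [24,23] [23,23] [23,22] [22,21,21] [21].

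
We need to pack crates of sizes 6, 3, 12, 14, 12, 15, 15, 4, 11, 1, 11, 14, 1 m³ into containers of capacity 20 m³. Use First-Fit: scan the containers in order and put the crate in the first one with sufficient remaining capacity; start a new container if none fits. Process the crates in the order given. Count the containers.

Put 6 m³ in container 1; 14 m³ remain.
Put 3 m³ in container 1; 11 m³ remain.
Put 12 m³ in container 2; 8 m³ remain.
Put 14 m³ in container 3; 6 m³ remain.
Put 12 m³ in container 4; 8 m³ remain.
Put 15 m³ in container 5; 5 m³ remain.
Put 15 m³ in container 6; 5 m³ remain.
Put 4 m³ in container 1; 7 m³ remain.
Put 11 m³ in container 7; 9 m³ remain.
Put 1 m³ in container 1; 6 m³ remain.
Put 11 m³ in container 8; 9 m³ remain.
Put 14 m³ in container 9; 6 m³ remain.
Put 1 m³ in container 1; 5 m³ remain.

9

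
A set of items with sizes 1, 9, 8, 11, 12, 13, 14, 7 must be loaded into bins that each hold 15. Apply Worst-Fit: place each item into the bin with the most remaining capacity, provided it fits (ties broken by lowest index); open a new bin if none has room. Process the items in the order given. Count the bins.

6 bins

1 → bin 1 (remaining 14)
9 → bin 1 (remaining 5)
8 → bin 2 (remaining 7)
11 → bin 3 (remaining 4)
12 → bin 4 (remaining 3)
13 → bin 5 (remaining 2)
14 → bin 6 (remaining 1)
7 → bin 2 (remaining 0)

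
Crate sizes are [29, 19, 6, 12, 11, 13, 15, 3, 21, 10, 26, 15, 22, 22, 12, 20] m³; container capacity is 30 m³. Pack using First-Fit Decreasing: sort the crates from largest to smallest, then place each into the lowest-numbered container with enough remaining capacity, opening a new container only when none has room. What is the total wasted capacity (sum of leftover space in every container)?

Sorted descending: 29, 26, 22, 22, 21, 20, 19, 15, 15, 13, 12, 12, 11, 10, 6, 3.
Put 29 m³ in container 1; 1 m³ remain.
Put 26 m³ in container 2; 4 m³ remain.
Put 22 m³ in container 3; 8 m³ remain.
Put 22 m³ in container 4; 8 m³ remain.
Put 21 m³ in container 5; 9 m³ remain.
Put 20 m³ in container 6; 10 m³ remain.
Put 19 m³ in container 7; 11 m³ remain.
Put 15 m³ in container 8; 15 m³ remain.
Put 15 m³ in container 8; 0 m³ remain.
Put 13 m³ in container 9; 17 m³ remain.
Put 12 m³ in container 9; 5 m³ remain.
Put 12 m³ in container 10; 18 m³ remain.
Put 11 m³ in container 7; 0 m³ remain.
Put 10 m³ in container 6; 0 m³ remain.
Put 6 m³ in container 3; 2 m³ remain.
Put 3 m³ in container 2; 1 m³ remain.
10 containers × 30 m³ = 300 m³; used 256 m³; unused 44 m³.

44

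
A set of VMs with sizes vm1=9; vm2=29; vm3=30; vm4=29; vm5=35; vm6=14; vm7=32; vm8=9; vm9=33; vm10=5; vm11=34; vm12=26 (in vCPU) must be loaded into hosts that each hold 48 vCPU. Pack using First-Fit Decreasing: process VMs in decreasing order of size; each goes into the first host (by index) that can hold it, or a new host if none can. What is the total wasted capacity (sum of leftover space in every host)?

Sorted descending: 35, 34, 33, 32, 30, 29, 29, 26, 14, 9, 9, 5.
Put 35 vCPU in host 1; 13 vCPU remain.
Put 34 vCPU in host 2; 14 vCPU remain.
Put 33 vCPU in host 3; 15 vCPU remain.
Put 32 vCPU in host 4; 16 vCPU remain.
Put 30 vCPU in host 5; 18 vCPU remain.
Put 29 vCPU in host 6; 19 vCPU remain.
Put 29 vCPU in host 7; 19 vCPU remain.
Put 26 vCPU in host 8; 22 vCPU remain.
Put 14 vCPU in host 2; 0 vCPU remain.
Put 9 vCPU in host 1; 4 vCPU remain.
Put 9 vCPU in host 3; 6 vCPU remain.
Put 5 vCPU in host 3; 1 vCPU remain.
8 hosts × 48 vCPU = 384 vCPU; used 285 vCPU; unused 99 vCPU.

99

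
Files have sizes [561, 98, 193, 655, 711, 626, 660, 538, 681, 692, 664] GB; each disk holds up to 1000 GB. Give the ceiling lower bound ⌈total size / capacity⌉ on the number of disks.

Total size = 561 + 98 + 193 + 655 + 711 + 626 + 660 + 538 + 681 + 692 + 664 = 6079 GB.
⌈6079 / 1000⌉ = 7.

7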